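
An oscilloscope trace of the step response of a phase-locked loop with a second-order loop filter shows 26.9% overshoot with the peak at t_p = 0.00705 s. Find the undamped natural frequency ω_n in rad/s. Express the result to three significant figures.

ζ from %OS: ζ = |ln 0.269|/√(π²+ln²0.269) = 0.386.
t_p = π/ω_d ⇒ ω_d = 446 rad/s; then ω_n = ω_d/√(1−ζ²) = 483 rad/s.

ω_n ≈ 483 rad/s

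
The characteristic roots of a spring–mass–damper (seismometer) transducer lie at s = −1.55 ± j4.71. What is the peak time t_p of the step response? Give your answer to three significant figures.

t_p = π/ω_d with ω_d = 4.71 (the imaginary part), so t_p = 0.667 s.

t_p ≈ 0.667 s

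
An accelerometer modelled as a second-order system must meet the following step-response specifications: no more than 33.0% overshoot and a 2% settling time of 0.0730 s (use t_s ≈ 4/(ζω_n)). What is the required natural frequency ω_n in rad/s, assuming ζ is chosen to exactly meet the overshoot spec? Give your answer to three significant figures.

ω_n ≈ 165 rad/s

Inverting the overshoot relation: ζ = |ln 0.330|/√(π² + ln²0.330) = 0.333.
Then ω_n = 4/(ζ t_s) = 4/(0.333 × 0.0730) = 165 rad/s.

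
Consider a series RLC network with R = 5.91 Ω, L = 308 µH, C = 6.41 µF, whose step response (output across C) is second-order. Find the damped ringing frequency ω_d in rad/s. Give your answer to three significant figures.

For a series RLC circuit (capacitor voltage as output), ω_n = 1/√(LC) = 1/√(308 µH · 6.41 µF) = 22500 rad/s.
ζ = (R/2)·√(C/L) = (5.91/2)·√(6.41 µF/308 µH) = 0.426.
The damped frequency ω_d = ω_n√(1−ζ²) = 20400 rad/s.

ω_d ≈ 20400 rad/s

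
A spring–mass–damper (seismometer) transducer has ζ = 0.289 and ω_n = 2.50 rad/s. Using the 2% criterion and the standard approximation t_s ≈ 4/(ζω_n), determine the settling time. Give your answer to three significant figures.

t_s ≈ 5.54 s

t_s ≈ 4/(ζω_n) = 4/(0.289 × 2.50) = 5.54 s.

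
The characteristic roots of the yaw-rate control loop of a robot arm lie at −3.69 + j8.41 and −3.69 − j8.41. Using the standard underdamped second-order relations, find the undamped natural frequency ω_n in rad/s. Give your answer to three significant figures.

|pole| = ω_n = √(3.69² + 8.41²) = 9.18 rad/s; ζ = cos θ = σ/ω_n = 0.402.

ω_n ≈ 9.18 rad/s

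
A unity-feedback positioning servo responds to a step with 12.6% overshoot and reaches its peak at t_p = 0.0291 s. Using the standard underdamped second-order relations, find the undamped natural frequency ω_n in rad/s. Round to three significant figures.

ω_n ≈ 129 rad/s

The overshoot fixes ζ = −ln(OS)/√(π²+ln²(OS)) = 0.550.
From t_p = π/ω_d, ω_d = π/0.0291 = 108 rad/s, so ω_n = ω_d/√(1−ζ²) = 129 rad/s.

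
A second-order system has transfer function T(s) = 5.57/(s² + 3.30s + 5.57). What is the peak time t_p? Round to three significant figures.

t_p ≈ 1.86 s

Matching coefficients with s² + 2ζω_n s + ω_n² gives ω_n² = 5.57 ⇒ ω_n = 2.36 rad/s, and ζ = 3.30/(2ω_n) = 0.699.
ω_d = 2.36·√(1 − 0.699²) = 1.69 rad/s. Then t_p = π/ω_d = 1.86 s.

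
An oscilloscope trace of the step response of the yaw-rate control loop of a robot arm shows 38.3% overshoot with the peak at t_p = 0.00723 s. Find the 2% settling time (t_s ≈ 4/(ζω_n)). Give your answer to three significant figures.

From the overshoot, ζ = −ln(OS)/√(π²+ln²(OS)) = 0.292.
t_p = π/ω_d ⇒ ω_d = 435 rad/s; then ω_n = ω_d/√(1−ζ²) = 454 rad/s.
t_s ≈ 4/(ζω_n) = 4/(0.292·454) = 0.0301 s.

t_s ≈ 0.0301 s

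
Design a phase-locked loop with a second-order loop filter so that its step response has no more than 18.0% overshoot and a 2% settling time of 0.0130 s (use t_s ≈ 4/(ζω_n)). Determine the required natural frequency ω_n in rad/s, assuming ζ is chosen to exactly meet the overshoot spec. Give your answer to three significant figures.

ω_n ≈ 642 rad/s

ζ = −ln(OS)/√(π² + (ln OS)²). With OS = 0.180, ln OS = −1.715 and ζ = 1.715/3.579 = 0.479.
Then ω_n = 4/(ζ t_s) = 4/(0.479 × 0.0130) = 642 rad/s.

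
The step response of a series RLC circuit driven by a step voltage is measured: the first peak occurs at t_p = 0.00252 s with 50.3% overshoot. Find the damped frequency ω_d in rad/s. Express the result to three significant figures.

t_p = π/ω_d, so ω_d = π/0.00252 = 1250 rad/s.

ω_d ≈ 1250 rad/s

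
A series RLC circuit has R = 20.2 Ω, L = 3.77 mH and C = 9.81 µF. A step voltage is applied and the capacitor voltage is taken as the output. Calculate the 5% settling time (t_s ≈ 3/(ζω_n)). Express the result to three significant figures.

t_s ≈ 0.00112 s

For a series RLC circuit (capacitor voltage as output), ω_n = 1/√(LC) = 1/√(3.77 mH · 9.81 µF) = 5200 rad/s.
ζ = (R/2)·√(C/L) = (20.2/2)·√(9.81 µF/3.77 mH) = 0.515.
t_s ≈ 3/(ζω_n) = 0.00112 s.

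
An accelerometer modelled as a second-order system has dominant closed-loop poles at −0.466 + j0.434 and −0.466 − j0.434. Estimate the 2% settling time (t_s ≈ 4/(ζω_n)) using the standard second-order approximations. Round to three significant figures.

t_s ≈ 8.58 s

For poles at −σ ± jω_d, ζω_n = σ = 0.466, so t_s ≈ 4/σ = 8.58 s.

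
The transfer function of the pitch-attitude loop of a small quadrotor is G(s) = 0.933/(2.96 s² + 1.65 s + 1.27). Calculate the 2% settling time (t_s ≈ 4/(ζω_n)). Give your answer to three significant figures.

t_s ≈ 14.4 s

Dividing through by 2.96: denominator becomes s² + 0.5574 s + 0.4291.
So ω_n = √0.4291 = 0.655 rad/s and ζ = 0.5574/(2·0.655) = 0.426.
t_s ≈ 4/(ζω_n) = 14.4 s.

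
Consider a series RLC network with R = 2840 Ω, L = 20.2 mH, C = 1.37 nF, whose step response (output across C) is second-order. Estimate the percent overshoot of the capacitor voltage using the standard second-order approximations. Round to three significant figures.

For a series RLC circuit (capacitor voltage as output), ω_n = 1/√(LC) = 1/√(20.2 mH · 1.37 nF) = 190000 rad/s.
ζ = (R/2)·√(C/L) = (2840/2)·√(1.37 nF/20.2 mH) = 0.370.
%OS = 100 e^{−πζ/√(1−ζ²)} with ζ = 0.370 gives 28.6%.

%OS ≈ 28.6%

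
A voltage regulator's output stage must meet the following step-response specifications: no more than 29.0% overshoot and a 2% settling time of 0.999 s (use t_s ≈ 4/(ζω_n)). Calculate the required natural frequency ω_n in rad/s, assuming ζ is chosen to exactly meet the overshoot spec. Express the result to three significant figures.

Inverting the overshoot relation: ζ = |ln 0.290|/√(π² + ln²0.290) = 0.367.
From t_s ≈ 4/(ζω_n): ω_n = 4/(ζ·t_s) = 4/(0.367·0.999) = 10.9 rad/s.

ω_n ≈ 10.9 rad/s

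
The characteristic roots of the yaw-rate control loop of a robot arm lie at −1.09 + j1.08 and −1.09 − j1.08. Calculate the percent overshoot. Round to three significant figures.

|pole| = ω_n = √(1.09² + 1.08²) = 1.53 rad/s; ζ = cos θ = σ/ω_n = 0.710.
%OS = 100·exp(−πζ/√(1−ζ²)) = 4.20%.

%OS ≈ 4.20%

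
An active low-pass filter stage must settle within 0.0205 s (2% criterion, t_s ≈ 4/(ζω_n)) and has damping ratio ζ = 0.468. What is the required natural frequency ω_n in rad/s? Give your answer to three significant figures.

Rearranging t_s ≈ 4/(ζω_n) gives ω_n = 4/(ζ·t_s) = 4/(0.468 × 0.0205) = 417 rad/s.

ω_n ≈ 417 rad/s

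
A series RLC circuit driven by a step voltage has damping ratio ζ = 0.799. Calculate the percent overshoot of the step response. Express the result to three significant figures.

%OS ≈ 1.54%

For an underdamped second-order system, %OS = 100·exp(−πζ/√(1−ζ²)).
πζ/√(1−ζ²) = π·0.799/√(1−0.638) = 4.174, so %OS = 100·e^(−4.174) = 1.54%.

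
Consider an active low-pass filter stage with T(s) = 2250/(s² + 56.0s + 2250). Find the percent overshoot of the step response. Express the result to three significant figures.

%OS ≈ 10.1%

ω_n = √2250 = 47.4 rad/s; ζ = 56.0/(2·47.4) = 0.590.
Overshoot: exp(−π·0.590/√(1−0.590²)) = 0.101, i.e. 10.1%.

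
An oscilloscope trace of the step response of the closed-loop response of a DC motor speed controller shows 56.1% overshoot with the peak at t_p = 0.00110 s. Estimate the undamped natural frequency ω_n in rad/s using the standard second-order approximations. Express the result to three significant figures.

ω_n ≈ 2900 rad/s

ζ from %OS: ζ = |ln 0.561|/√(π²+ln²0.561) = 0.181.
From t_p = π/ω_d, ω_d = π/0.00110 = 2860 rad/s, so ω_n = ω_d/√(1−ζ²) = 2900 rad/s.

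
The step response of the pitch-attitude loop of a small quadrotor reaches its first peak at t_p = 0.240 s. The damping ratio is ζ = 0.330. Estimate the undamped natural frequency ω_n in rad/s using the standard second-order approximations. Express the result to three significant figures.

ω_n ≈ 13.9 rad/s

Peak time t_p = π/ω_d, so ω_d = π/t_p = π/0.240 = 13.1 rad/s.
ω_n = ω_d/√(1−ζ²) = 13.1/√0.891 = 13.9 rad/s.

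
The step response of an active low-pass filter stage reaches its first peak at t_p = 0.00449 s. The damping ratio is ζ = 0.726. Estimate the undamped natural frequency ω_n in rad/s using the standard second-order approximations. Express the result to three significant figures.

ω_n ≈ 1020 rad/s

Peak time t_p = π/ω_d, so ω_d = π/t_p = π/0.00449 = 700 rad/s.
ω_n = ω_d/√(1−ζ²) = 700/√0.473 = 1020 rad/s.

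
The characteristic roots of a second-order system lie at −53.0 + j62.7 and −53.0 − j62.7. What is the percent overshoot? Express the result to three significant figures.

%OS ≈ 7.03%

With σ = 53.0, ω_d = 62.7: ω_n = √(σ²+ω_d²) = 82.1 rad/s, ζ = σ/ω_n = 0.646.
%OS = 100·exp(−πζ/√(1−ζ²)) = 7.03%.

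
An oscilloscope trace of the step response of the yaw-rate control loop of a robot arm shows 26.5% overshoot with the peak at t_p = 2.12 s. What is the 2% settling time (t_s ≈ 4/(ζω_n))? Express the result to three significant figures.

t_s ≈ 6.39 s

ζ from %OS: ζ = |ln 0.265|/√(π²+ln²0.265) = 0.389.
From t_p = π/ω_d, ω_d = π/2.12 = 1.48 rad/s, so ω_n = ω_d/√(1−ζ²) = 1.61 rad/s.
t_s ≈ 4/(ζω_n) = 4/(0.389·1.61) = 6.39 s.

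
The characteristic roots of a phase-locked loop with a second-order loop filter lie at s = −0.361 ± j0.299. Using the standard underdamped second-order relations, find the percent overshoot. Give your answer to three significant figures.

%OS ≈ 2.25%

With σ = 0.361, ω_d = 0.299: ω_n = √(σ²+ω_d²) = 0.469 rad/s, ζ = σ/ω_n = 0.770.
%OS = 100 e^{−πζ/√(1−ζ²)} with ζ = 0.770 gives 2.25%.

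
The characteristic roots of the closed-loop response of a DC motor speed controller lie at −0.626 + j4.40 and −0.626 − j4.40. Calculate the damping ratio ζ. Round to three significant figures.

|pole| = ω_n = √(0.626² + 4.40²) = 4.44 rad/s; ζ = cos θ = σ/ω_n = 0.141.

ζ ≈ 0.141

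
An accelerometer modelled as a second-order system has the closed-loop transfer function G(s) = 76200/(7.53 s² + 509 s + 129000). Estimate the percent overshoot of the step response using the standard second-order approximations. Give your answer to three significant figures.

%OS ≈ 43.2%

Dividing through by 7.53: denominator becomes s² + 67.60 s + 17130.
So ω_n = √17130 = 131 rad/s and ζ = 67.60/(2·131) = 0.258.
%OS = 100·exp(−πζ/√(1−ζ²)) = 43.2%.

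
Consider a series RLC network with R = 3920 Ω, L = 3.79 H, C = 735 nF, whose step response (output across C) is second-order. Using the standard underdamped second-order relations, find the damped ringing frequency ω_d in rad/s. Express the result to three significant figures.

For a series RLC circuit (capacitor voltage as output), ω_n = 1/√(LC) = 1/√(3.79 H · 735 nF) = 599 rad/s.
ζ = (R/2)·√(C/L) = (3920/2)·√(735 nF/3.79 H) = 0.863.
ω_d = 599·√(1 − 0.863²) = 303 rad/s.

ω_d ≈ 303 rad/s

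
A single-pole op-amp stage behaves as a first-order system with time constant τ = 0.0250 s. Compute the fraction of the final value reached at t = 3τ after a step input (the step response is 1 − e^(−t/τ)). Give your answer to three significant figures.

y(t)/y_∞ = 1 − e^(−t/τ) = 1 − e^(−3) = 1 − e^(−3.00) = 0.950.

y/y_∞ ≈ 0.950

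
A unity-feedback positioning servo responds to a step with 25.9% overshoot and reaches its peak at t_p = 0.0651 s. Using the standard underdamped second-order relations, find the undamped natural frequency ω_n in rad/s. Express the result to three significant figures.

From the overshoot, ζ = −ln(OS)/√(π²+ln²(OS)) = 0.395.
From t_p = π/ω_d, ω_d = π/0.0651 = 48.3 rad/s, so ω_n = ω_d/√(1−ζ²) = 52.5 rad/s.

ω_n ≈ 52.5 rad/s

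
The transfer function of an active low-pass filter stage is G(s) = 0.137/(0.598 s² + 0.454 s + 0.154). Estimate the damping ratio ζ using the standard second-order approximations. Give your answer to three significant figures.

ζ ≈ 0.748

Dividing through by 0.598: denominator becomes s² + 0.7592 s + 0.2575.
So ω_n = √0.2575 = 0.507 rad/s and ζ = 0.7592/(2·0.507) = 0.748.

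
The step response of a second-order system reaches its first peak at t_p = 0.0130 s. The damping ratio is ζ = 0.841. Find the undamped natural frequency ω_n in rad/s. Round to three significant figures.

Peak time t_p = π/ω_d, so ω_d = π/t_p = π/0.0130 = 242 rad/s.
ω_n = ω_d/√(1−ζ²) = 242/√0.293 = 447 rad/s.

ω_n ≈ 447 rad/s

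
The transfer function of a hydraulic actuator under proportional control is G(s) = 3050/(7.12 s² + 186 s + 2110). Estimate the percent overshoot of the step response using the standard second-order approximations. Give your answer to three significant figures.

%OS ≈ 2.57%

Dividing through by 7.12: denominator becomes s² + 26.12 s + 296.3.
So ω_n = √296.3 = 17.2 rad/s and ζ = 26.12/(2·17.2) = 0.759.
Overshoot: exp(−π·0.759/√(1−0.759²)) = 0.0257, i.e. 2.57%.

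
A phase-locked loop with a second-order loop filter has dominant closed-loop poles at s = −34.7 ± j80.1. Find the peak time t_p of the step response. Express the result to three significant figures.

t_p ≈ 0.0392 s

t_p = π/ω_d with ω_d = 80.1 (the imaginary part), so t_p = 0.0392 s.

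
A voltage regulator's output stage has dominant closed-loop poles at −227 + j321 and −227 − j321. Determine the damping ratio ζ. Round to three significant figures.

|pole| = ω_n = √(227² + 321²) = 393 rad/s; ζ = cos θ = σ/ω_n = 0.577.

ζ ≈ 0.577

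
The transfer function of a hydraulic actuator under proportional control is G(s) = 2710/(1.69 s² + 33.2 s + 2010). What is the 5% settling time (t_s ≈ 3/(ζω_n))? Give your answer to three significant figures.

Dividing through by 1.69: denominator becomes s² + 19.64 s + 1189.
So ω_n = √1189 = 34.5 rad/s and ζ = 19.64/(2·34.5) = 0.285.
t_s ≈ 3/(ζω_n) = 0.305 s.

t_s ≈ 0.305 s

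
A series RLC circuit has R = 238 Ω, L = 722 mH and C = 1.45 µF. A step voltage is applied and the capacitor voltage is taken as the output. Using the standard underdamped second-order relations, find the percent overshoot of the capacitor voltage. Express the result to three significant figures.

For a series RLC circuit (capacitor voltage as output), ω_n = 1/√(LC) = 1/√(722 mH · 1.45 µF) = 977 rad/s.
ζ = (R/2)·√(C/L) = (238/2)·√(1.45 µF/722 mH) = 0.169.
%OS = 100·exp(−πζ/√(1−ζ²)) = 58.4%.

%OS ≈ 58.4%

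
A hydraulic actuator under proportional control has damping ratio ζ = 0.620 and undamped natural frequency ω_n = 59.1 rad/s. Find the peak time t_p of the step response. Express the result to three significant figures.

The damped frequency is ω_d = ω_n√(1−ζ²) = 59.1·√(1−0.384) = 46.4 rad/s.
Peak time t_p = π/ω_d = π/46.4 = 0.0678 s.

t_p ≈ 0.0678 s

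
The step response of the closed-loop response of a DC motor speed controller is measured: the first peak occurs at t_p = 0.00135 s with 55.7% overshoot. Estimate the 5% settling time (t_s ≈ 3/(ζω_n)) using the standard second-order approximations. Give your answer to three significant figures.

t_s ≈ 0.00692 s

ζ from %OS: ζ = |ln 0.557|/√(π²+ln²0.557) = 0.183.
From t_p = π/ω_d, ω_d = π/0.00135 = 2330 rad/s, so ω_n = ω_d/√(1−ζ²) = 2370 rad/s.
t_s ≈ 3/(ζω_n) = 3/(0.183·2370) = 0.00692 s.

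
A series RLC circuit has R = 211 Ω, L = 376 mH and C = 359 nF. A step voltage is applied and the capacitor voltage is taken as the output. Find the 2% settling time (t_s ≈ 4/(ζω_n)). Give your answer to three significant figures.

t_s ≈ 0.0143 s

For a series RLC circuit (capacitor voltage as output), ω_n = 1/√(LC) = 1/√(376 mH · 359 nF) = 2720 rad/s.
ζ = (R/2)·√(C/L) = (211/2)·√(359 nF/376 mH) = 0.103.
t_s ≈ 4/(ζω_n) = 0.0143 s.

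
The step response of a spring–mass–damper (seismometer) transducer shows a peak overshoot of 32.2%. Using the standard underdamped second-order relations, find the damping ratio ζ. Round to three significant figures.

From %OS = 100·exp(−πζ/√(1−ζ²)), invert to get ζ = −ln(OS)/√(π² + ln²(OS)) with OS = 0.322.
−ln 0.322 = 1.133, so ζ = 1.133/√(π² + 1.284) = 0.339.

ζ ≈ 0.339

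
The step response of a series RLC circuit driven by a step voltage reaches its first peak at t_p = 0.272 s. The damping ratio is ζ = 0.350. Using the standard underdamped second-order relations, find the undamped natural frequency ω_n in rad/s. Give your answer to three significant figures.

Peak time t_p = π/ω_d, so ω_d = π/t_p = π/0.272 = 11.5 rad/s.
ω_n = ω_d/√(1−ζ²) = 11.5/√0.878 = 12.3 rad/s.

ω_n ≈ 12.3 rad/s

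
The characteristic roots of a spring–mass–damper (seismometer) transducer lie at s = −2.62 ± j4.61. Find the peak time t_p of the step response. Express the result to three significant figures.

t_p = π/ω_d with ω_d = 4.61 (the imaginary part), so t_p = 0.681 s.

t_p ≈ 0.681 s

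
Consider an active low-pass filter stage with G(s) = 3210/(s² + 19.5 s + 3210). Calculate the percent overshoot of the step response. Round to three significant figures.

%OS ≈ 57.8%

ω_n = √3210 = 56.7 rad/s; ζ = 19.5/(2·56.7) = 0.172.
%OS = 100 e^{−πζ/√(1−ζ²)} with ζ = 0.172 gives 57.8%.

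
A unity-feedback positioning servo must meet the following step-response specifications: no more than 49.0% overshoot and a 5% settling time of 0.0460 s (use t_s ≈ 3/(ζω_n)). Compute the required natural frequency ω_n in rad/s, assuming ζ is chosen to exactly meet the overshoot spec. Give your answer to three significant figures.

From %OS = 100·exp(−πζ/√(1−ζ²)), invert to get ζ = −ln(OS)/√(π² + ln²(OS)) with OS = 0.490.
−ln 0.490 = 0.7133, so ζ = 0.7133/√(π² + 0.5089) = 0.221.
From t_s ≈ 3/(ζω_n): ω_n = 3/(ζ·t_s) = 3/(0.221·0.0460) = 295 rad/s.

ω_n ≈ 295 rad/s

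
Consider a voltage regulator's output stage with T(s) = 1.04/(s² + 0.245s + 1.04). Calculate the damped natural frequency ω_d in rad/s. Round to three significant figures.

ω_n = √1.04 = 1.02 rad/s; ζ = 0.245/(2·1.02) = 0.120.
ω_d = ω_n√(1−ζ²) = 1.01 rad/s.

ω_d ≈ 1.01 rad/s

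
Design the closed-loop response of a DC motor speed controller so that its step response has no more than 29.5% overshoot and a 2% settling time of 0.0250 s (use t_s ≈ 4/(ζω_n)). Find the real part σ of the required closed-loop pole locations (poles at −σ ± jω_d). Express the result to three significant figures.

The settling-time spec alone fixes σ = ζω_n = 4/t_s = 4/0.0250 = 160.
(Overshoot then fixes ζ = 0.362 and hence ω_d = σ·√(1−ζ²)/ζ = 412 rad/s.)

σ ≈ 160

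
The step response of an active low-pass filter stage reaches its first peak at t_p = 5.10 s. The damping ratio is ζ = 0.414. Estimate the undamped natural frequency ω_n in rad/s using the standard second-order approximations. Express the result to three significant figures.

Peak time t_p = π/ω_d, so ω_d = π/t_p = π/5.10 = 0.616 rad/s.
ω_n = ω_d/√(1−ζ²) = 0.616/√0.829 = 0.677 rad/s.

ω_n ≈ 0.677 rad/s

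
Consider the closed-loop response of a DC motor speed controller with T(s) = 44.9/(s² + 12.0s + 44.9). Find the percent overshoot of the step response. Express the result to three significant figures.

Comparing the denominator to s² + 2ζω_n s + ω_n²: ω_n = √44.9 = 6.70 rad/s, and 2ζω_n = 12.0 so ζ = 12.0/(2·6.70) = 0.895.
%OS = 100·exp(−πζ/√(1−ζ²)) = 0.180%.

%OS ≈ 0.180%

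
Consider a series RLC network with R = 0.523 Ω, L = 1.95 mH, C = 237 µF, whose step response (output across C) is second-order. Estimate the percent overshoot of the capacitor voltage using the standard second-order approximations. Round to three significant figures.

%OS ≈ 75.0%

For a series RLC circuit (capacitor voltage as output), ω_n = 1/√(LC) = 1/√(1.95 mH · 237 µF) = 1470 rad/s.
ζ = (R/2)·√(C/L) = (0.523/2)·√(237 µF/1.95 mH) = 0.0912.
Overshoot: exp(−π·0.0912/√(1−0.0912²)) = 0.750, i.e. 75.0%.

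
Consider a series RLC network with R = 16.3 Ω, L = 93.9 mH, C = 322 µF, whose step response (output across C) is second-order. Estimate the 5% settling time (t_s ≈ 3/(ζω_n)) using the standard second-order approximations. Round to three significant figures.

t_s ≈ 0.0346 s

For a series RLC circuit (capacitor voltage as output), ω_n = 1/√(LC) = 1/√(93.9 mH · 322 µF) = 182 rad/s.
ζ = (R/2)·√(C/L) = (16.3/2)·√(322 µF/93.9 mH) = 0.477.
t_s ≈ 3/(ζω_n) = 0.0346 s.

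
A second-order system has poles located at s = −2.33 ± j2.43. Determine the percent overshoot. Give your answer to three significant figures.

%OS ≈ 4.92%

The poles are at −σ ± jω_d with σ = 2.33 and ω_d = 2.43, so ω_n = √(σ²+ω_d²) = 3.37 rad/s and ζ = σ/ω_n = 0.692.
%OS = 100 e^{−πζ/√(1−ζ²)} with ζ = 0.692 gives 4.92%.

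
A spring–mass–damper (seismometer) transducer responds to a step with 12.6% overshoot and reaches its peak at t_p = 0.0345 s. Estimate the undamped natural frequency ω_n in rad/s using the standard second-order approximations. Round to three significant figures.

From the overshoot, ζ = −ln(OS)/√(π²+ln²(OS)) = 0.550.
From t_p = π/ω_d, ω_d = π/0.0345 = 91.1 rad/s, so ω_n = ω_d/√(1−ζ²) = 109 rad/s.

ω_n ≈ 109 rad/s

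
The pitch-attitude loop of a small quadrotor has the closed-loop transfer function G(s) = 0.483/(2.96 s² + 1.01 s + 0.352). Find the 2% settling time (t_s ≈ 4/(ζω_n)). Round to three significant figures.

Dividing through by 2.96: denominator becomes s² + 0.3412 s + 0.1189.
So ω_n = √0.1189 = 0.345 rad/s and ζ = 0.3412/(2·0.345) = 0.495.
t_s ≈ 4/(ζω_n) = 23.4 s.

t_s ≈ 23.4 s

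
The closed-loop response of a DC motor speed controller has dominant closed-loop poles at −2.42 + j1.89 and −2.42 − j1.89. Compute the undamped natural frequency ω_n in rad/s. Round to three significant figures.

ω_n ≈ 3.07 rad/s

With σ = 2.42, ω_d = 1.89: ω_n = √(σ²+ω_d²) = 3.07 rad/s, ζ = σ/ω_n = 0.788.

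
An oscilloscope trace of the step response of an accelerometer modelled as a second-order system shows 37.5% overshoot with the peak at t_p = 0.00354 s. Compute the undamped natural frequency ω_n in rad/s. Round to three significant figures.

ω_n ≈ 930 rad/s

ζ from %OS: ζ = |ln 0.375|/√(π²+ln²0.375) = 0.298.
t_p = π/ω_d ⇒ ω_d = 887 rad/s; then ω_n = ω_d/√(1−ζ²) = 930 rad/s.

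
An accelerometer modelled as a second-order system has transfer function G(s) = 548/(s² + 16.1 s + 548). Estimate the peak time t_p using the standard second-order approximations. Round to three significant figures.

ω_n = √548 = 23.4 rad/s; ζ = 16.1/(2·23.4) = 0.344.
ω_d = 23.4·√(1 − 0.344²) = 22.0 rad/s. Then t_p = π/ω_d = 0.143 s.

t_p ≈ 0.143 s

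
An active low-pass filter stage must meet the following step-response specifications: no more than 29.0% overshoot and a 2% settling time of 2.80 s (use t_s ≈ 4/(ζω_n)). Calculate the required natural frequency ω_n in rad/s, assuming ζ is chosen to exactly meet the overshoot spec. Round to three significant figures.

ζ = −ln(OS)/√(π² + (ln OS)²). With OS = 0.290, ln OS = −1.238 and ζ = 1.238/3.377 = 0.367.
From t_s ≈ 4/(ζω_n): ω_n = 4/(ζ·t_s) = 4/(0.367·2.80) = 3.90 rad/s.

ω_n ≈ 3.90 rad/s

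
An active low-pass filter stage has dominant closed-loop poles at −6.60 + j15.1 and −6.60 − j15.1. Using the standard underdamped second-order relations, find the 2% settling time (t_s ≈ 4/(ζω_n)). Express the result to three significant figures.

t_s ≈ 0.606 s

For poles at −σ ± jω_d, ζω_n = σ = 6.60, so t_s ≈ 4/σ = 0.606 s.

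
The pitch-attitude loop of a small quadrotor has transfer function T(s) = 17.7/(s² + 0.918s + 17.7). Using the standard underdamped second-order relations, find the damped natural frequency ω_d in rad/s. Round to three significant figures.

Matching coefficients with s² + 2ζω_n s + ω_n² gives ω_n² = 17.7 ⇒ ω_n = 4.21 rad/s, and ζ = 0.918/(2ω_n) = 0.109.
The damped frequency ω_d = ω_n√(1−ζ²) = 4.18 rad/s.

ω_d ≈ 4.18 rad/s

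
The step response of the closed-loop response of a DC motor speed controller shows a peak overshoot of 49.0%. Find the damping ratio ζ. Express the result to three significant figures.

From %OS = 100·exp(−πζ/√(1−ζ²)), invert to get ζ = −ln(OS)/√(π² + ln²(OS)) with OS = 0.490.
−ln 0.490 = 0.7133, so ζ = 0.7133/√(π² + 0.5089) = 0.221.

ζ ≈ 0.221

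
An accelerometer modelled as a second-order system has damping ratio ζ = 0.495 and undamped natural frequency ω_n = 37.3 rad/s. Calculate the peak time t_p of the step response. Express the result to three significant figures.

The damped frequency is ω_d = ω_n√(1−ζ²) = 37.3·√(1−0.245) = 32.4 rad/s.
Peak time t_p = π/ω_d = π/32.4 = 0.0969 s.

t_p ≈ 0.0969 s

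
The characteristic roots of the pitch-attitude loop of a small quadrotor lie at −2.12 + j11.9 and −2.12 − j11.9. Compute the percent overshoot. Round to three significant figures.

With σ = 2.12, ω_d = 11.9: ω_n = √(σ²+ω_d²) = 12.1 rad/s, ζ = σ/ω_n = 0.175.
Overshoot: exp(−π·0.175/√(1−0.175²)) = 0.571, i.e. 57.1%.

%OS ≈ 57.1%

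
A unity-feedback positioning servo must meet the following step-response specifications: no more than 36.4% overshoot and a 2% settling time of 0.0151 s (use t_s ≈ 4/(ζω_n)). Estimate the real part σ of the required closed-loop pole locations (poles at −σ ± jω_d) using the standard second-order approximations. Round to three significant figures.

σ ≈ 265

The settling-time spec alone fixes σ = ζω_n = 4/t_s = 4/0.0151 = 265.
(Overshoot then fixes ζ = 0.306 and hence ω_d = σ·√(1−ζ²)/ζ = 823 rad/s.)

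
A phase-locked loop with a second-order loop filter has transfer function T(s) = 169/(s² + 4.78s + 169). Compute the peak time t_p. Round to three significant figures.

ω_n = √169 = 13.0 rad/s; ζ = 4.78/(2·13.0) = 0.184.
The damped frequency ω_d = ω_n√(1−ζ²) = 12.8 rad/s. Then t_p = π/ω_d = 0.246 s.

t_p ≈ 0.246 s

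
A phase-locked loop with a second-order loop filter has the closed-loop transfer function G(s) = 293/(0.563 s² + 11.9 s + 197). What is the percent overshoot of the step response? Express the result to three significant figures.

Dividing through by 0.563: denominator becomes s² + 21.14 s + 349.9.
So ω_n = √349.9 = 18.7 rad/s and ζ = 21.14/(2·18.7) = 0.565.
Overshoot: exp(−π·0.565/√(1−0.565²)) = 0.116, i.e. 11.6%.

%OS ≈ 11.6%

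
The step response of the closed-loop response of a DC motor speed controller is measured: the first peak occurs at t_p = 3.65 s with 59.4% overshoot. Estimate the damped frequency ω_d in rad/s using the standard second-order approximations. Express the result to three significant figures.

ω_d ≈ 0.861 rad/s

t_p = π/ω_d, so ω_d = π/3.65 = 0.861 rad/s.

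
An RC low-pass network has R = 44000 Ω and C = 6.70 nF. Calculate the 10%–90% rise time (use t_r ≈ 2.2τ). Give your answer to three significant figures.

τ = RC = 44000 × 6.70 nF = 0.000295 s.
t_r ≈ 2.2τ = 0.000649 s.

t_r ≈ 0.000649 s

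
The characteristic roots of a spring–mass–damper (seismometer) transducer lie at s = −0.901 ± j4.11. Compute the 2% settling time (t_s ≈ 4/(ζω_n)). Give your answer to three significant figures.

t_s ≈ 4.44 s

For poles at −σ ± jω_d, ζω_n = σ = 0.901, so t_s ≈ 4/σ = 4.44 s.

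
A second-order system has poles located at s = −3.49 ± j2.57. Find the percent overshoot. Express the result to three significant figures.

|pole| = ω_n = √(3.49² + 2.57²) = 4.33 rad/s; ζ = cos θ = σ/ω_n = 0.805.
%OS = 100·exp(−πζ/√(1−ζ²)) = 1.40%.

%OS ≈ 1.40%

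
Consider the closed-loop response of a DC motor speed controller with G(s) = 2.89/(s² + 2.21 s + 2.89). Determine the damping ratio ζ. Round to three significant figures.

ζ ≈ 0.650

Comparing the denominator to s² + 2ζω_n s + ω_n²: ω_n = √2.89 = 1.70 rad/s, and 2ζω_n = 2.21 so ζ = 2.21/(2·1.70) = 0.650.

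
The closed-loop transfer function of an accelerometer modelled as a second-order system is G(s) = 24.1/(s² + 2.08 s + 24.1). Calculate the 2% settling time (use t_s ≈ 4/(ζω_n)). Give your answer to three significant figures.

ω_n = √24.1 = 4.91 rad/s; ζ = 2.08/(2·4.91) = 0.212.
t_s ≈ 4/(ζω_n) = 4/(0.212·4.91) = 3.85 s.

t_s ≈ 3.85 s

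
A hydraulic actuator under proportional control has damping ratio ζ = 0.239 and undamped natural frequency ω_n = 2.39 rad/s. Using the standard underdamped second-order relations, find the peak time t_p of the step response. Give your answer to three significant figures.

t_p ≈ 1.35 s

The damped frequency is ω_d = ω_n√(1−ζ²) = 2.39·√(1−0.0571) = 2.32 rad/s.
Peak time t_p = π/ω_d = π/2.32 = 1.35 s.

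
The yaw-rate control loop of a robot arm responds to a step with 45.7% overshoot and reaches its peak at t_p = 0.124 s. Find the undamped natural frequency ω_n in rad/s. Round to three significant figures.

ζ from %OS: ζ = |ln 0.457|/√(π²+ln²0.457) = 0.242.
t_p = π/ω_d ⇒ ω_d = 25.3 rad/s; then ω_n = ω_d/√(1−ζ²) = 26.1 rad/s.

ω_n ≈ 26.1 rad/s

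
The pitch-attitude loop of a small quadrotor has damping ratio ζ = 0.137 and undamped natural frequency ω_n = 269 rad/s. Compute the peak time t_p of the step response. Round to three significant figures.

The damped frequency is ω_d = ω_n√(1−ζ²) = 269·√(1−0.0188) = 266 rad/s.
Peak time t_p = π/ω_d = π/266 = 0.0118 s.

t_p ≈ 0.0118 s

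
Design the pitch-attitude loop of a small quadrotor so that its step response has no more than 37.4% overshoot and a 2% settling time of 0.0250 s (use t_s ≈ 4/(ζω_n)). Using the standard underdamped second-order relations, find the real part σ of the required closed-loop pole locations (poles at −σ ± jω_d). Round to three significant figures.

The settling-time spec alone fixes σ = ζω_n = 4/t_s = 4/0.0250 = 160.
(Overshoot then fixes ζ = 0.299 and hence ω_d = σ·√(1−ζ²)/ζ = 511 rad/s.)

σ ≈ 160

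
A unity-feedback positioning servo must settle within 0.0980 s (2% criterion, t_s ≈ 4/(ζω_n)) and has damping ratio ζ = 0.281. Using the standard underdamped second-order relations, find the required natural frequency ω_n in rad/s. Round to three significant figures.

Rearranging t_s ≈ 4/(ζω_n) gives ω_n = 4/(ζ·t_s) = 4/(0.281 × 0.0980) = 145 rad/s.

ω_n ≈ 145 rad/s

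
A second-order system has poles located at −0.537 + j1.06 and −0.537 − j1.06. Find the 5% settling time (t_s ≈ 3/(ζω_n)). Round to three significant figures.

For poles at −σ ± jω_d, ζω_n = σ = 0.537, so t_s ≈ 3/σ = 5.59 s.

t_s ≈ 5.59 s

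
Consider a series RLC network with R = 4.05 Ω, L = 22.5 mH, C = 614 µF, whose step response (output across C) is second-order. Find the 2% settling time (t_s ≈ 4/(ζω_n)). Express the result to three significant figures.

For a series RLC circuit (capacitor voltage as output), ω_n = 1/√(LC) = 1/√(22.5 mH · 614 µF) = 269 rad/s.
ζ = (R/2)·√(C/L) = (4.05/2)·√(614 µF/22.5 mH) = 0.335.
t_s ≈ 4/(ζω_n) = 0.0444 s.

t_s ≈ 0.0444 s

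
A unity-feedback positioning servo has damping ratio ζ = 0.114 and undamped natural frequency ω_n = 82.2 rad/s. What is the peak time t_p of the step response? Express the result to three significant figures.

t_p ≈ 0.0385 s

The damped frequency is ω_d = ω_n√(1−ζ²) = 82.2·√(1−0.0130) = 81.7 rad/s.
Peak time t_p = π/ω_d = π/81.7 = 0.0385 s.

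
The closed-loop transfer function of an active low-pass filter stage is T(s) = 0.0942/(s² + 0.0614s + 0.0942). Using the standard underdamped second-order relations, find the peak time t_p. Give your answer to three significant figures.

t_p ≈ 10.3 s

ω_n = √0.0942 = 0.307 rad/s; ζ = 0.0614/(2·0.307) = 0.100.
The damped frequency ω_d = ω_n√(1−ζ²) = 0.305 rad/s. Then t_p = π/ω_d = 10.3 s.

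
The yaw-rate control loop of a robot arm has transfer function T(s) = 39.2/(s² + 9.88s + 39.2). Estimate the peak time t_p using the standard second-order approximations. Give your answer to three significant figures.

t_p ≈ 0.817 s

Comparing the denominator to s² + 2ζω_n s + ω_n²: ω_n = √39.2 = 6.26 rad/s, and 2ζω_n = 9.88 so ζ = 9.88/(2·6.26) = 0.789.
ω_d = 6.26·√(1 − 0.789²) = 3.85 rad/s. Then t_p = π/ω_d = 0.817 s.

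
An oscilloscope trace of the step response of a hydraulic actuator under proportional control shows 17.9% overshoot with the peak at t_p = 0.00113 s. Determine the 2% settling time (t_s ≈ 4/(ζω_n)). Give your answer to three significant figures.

ζ from %OS: ζ = |ln 0.179|/√(π²+ln²0.179) = 0.480.
From t_p = π/ω_d, ω_d = π/0.00113 = 2780 rad/s, so ω_n = ω_d/√(1−ζ²) = 3170 rad/s.
t_s ≈ 4/(ζω_n) = 4/(0.480·3170) = 0.00263 s.

t_s ≈ 0.00263 s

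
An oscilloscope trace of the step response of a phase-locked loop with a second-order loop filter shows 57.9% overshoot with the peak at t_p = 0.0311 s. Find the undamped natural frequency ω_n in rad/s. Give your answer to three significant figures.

The overshoot fixes ζ = −ln(OS)/√(π²+ln²(OS)) = 0.171.
From t_p = π/ω_d, ω_d = π/0.0311 = 101 rad/s, so ω_n = ω_d/√(1−ζ²) = 103 rad/s.

ω_n ≈ 103 rad/s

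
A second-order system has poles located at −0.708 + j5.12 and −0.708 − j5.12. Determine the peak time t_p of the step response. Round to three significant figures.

t_p = π/ω_d with ω_d = 5.12 (the imaginary part), so t_p = 0.614 s.

t_p ≈ 0.614 s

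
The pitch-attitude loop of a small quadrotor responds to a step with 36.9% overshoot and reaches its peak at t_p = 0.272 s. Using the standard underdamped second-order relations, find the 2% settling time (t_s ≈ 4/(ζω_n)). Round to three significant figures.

t_s ≈ 1.09 s

The overshoot fixes ζ = −ln(OS)/√(π²+ln²(OS)) = 0.302.
t_p = π/ω_d ⇒ ω_d = 11.5 rad/s; then ω_n = ω_d/√(1−ζ²) = 12.1 rad/s.
t_s ≈ 4/(ζω_n) = 4/(0.302·12.1) = 1.09 s.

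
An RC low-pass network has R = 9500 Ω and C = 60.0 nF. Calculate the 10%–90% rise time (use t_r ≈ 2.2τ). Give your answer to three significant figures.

τ = RC = 9500 × 60.0 nF = 0.000570 s.
t_r ≈ 2.2τ = 0.00125 s.

t_r ≈ 0.00125 s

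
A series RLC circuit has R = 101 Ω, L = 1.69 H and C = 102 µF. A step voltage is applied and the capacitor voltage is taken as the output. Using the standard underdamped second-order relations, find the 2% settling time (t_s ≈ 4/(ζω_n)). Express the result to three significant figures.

For a series RLC circuit (capacitor voltage as output), ω_n = 1/√(LC) = 1/√(1.69 H · 102 µF) = 76.2 rad/s.
ζ = (R/2)·√(C/L) = (101/2)·√(102 µF/1.69 H) = 0.392.
t_s ≈ 4/(ζω_n) = 0.134 s.

t_s ≈ 0.134 s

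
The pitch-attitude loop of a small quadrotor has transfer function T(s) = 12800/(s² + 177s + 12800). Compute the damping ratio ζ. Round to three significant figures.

Comparing the denominator to s² + 2ζω_n s + ω_n²: ω_n = √12800 = 113 rad/s, and 2ζω_n = 177 so ζ = 177/(2·113) = 0.782.

ζ ≈ 0.782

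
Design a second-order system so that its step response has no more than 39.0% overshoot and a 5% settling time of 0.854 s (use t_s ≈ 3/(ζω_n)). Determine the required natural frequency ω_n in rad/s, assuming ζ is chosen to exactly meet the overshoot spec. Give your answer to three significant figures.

From %OS = 100·exp(−πζ/√(1−ζ²)), invert to get ζ = −ln(OS)/√(π² + ln²(OS)) with OS = 0.390.
−ln 0.390 = 0.9416, so ζ = 0.9416/√(π² + 0.8866) = 0.287.
From t_s ≈ 3/(ζω_n): ω_n = 3/(ζ·t_s) = 3/(0.287·0.854) = 12.2 rad/s.

ω_n ≈ 12.2 rad/s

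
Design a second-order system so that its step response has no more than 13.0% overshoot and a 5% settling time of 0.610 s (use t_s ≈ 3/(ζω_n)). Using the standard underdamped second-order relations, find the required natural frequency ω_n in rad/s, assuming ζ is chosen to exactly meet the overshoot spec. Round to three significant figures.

ω_n ≈ 9.03 rad/s

From %OS = 100·exp(−πζ/√(1−ζ²)), invert to get ζ = −ln(OS)/√(π² + ln²(OS)) with OS = 0.130.
−ln 0.130 = 2.040, so ζ = 2.040/√(π² + 4.163) = 0.545.
From t_s ≈ 3/(ζω_n): ω_n = 3/(ζ·t_s) = 3/(0.545·0.610) = 9.03 rad/s.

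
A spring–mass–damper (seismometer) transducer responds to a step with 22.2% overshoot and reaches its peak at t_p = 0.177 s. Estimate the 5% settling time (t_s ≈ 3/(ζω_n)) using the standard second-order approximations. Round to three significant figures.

ζ from %OS: ζ = |ln 0.222|/√(π²+ln²0.222) = 0.432.
t_p = π/ω_d ⇒ ω_d = 17.7 rad/s; then ω_n = ω_d/√(1−ζ²) = 19.7 rad/s.
t_s ≈ 3/(ζω_n) = 3/(0.432·19.7) = 0.353 s.

t_s ≈ 0.353 s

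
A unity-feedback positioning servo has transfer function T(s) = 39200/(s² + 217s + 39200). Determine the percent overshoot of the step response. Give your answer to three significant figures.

Comparing the denominator to s² + 2ζω_n s + ω_n²: ω_n = √39200 = 198 rad/s, and 2ζω_n = 217 so ζ = 217/(2·198) = 0.548.
Overshoot: exp(−π·0.548/√(1−0.548²)) = 0.128, i.e. 12.8%.

%OS ≈ 12.8%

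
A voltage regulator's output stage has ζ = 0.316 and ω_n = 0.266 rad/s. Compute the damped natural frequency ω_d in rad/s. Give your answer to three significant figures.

ω_d ≈ 0.252 rad/s

ω_d = ω_n√(1−ζ²) = 0.266·√0.900 = 0.252 rad/s.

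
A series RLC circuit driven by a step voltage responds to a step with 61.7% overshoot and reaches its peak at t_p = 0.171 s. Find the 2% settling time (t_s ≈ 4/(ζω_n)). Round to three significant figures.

t_s ≈ 1.42 s

The overshoot fixes ζ = −ln(OS)/√(π²+ln²(OS)) = 0.152.
From t_p = π/ω_d, ω_d = π/0.171 = 18.4 rad/s, so ω_n = ω_d/√(1−ζ²) = 18.6 rad/s.
t_s ≈ 4/(ζω_n) = 4/(0.152·18.6) = 1.42 s.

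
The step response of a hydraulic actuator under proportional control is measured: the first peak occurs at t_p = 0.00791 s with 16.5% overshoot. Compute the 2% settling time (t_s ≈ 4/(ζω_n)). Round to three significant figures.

t_s ≈ 0.0176 s

ζ from %OS: ζ = |ln 0.165|/√(π²+ln²0.165) = 0.498.
From t_p = π/ω_d, ω_d = π/0.00791 = 397 rad/s, so ω_n = ω_d/√(1−ζ²) = 458 rad/s.
t_s ≈ 4/(ζω_n) = 4/(0.498·458) = 0.0176 s.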